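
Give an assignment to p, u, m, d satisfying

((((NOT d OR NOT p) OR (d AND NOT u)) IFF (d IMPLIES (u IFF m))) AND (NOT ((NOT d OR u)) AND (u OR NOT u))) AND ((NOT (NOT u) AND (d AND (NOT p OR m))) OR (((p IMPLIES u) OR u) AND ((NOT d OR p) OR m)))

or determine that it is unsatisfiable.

Case u = True: the conjunct NOT ((NOT d OR u)) becomes NOT ((NOT d OR True)) = False.
Case u = False: the formula simplifies to ((((NOT d OR NOT p) OR d) IFF (d IMPLIES NOT m)) AND NOT (NOT d)) AND (NOT p AND ((NOT d OR p) OR m)).
  d = True: simplifies to NOT m AND (NOT p AND (p OR m)).
    p = True: the conjunct NOT p is False.
    p = False: simplifies to NOT m AND m.
      m = True: the conjunct NOT m is False.
      m = False: the conjunct m is False.
  d = False: the conjunct NOT (NOT d) becomes NOT (NOT False) = False.
Both cases fail — unsatisfiable.

No satisfying assignment exists.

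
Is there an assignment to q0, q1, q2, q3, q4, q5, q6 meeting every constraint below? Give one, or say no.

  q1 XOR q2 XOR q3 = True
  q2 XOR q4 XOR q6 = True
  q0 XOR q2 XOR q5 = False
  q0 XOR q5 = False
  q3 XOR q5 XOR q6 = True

q0: False, q1: False, q2: False, q3: True, q4: True, q5: False, q6: False

q1 XOR q2 XOR q3 = F XOR F XOR T = True ✓
q2 XOR q4 XOR q6 = F XOR T XOR F = True ✓
q0 XOR q2 XOR q5 = F XOR F XOR F = False ✓
q0 XOR q5 = F XOR F = False ✓
q3 XOR q5 XOR q6 = T XOR F XOR F = True ✓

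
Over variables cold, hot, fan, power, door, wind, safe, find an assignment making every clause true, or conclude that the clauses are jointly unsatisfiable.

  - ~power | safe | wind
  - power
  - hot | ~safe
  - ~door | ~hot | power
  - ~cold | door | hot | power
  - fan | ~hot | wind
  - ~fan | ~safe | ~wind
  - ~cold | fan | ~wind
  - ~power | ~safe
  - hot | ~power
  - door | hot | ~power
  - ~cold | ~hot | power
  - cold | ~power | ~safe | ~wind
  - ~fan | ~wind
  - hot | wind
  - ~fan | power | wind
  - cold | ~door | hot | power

Unit clause (power) forces power = True.
In (~power | ~safe) only ~safe is left, so safe = False.
In (hot | ~power) only hot is left, so hot = True.
In (~power | safe | wind) only wind is left, so wind = True.
In (~fan | ~wind) only ~fan is left, so fan = False.
In (~cold | fan | ~wind) only ~cold is left, so cold = False.
Set door = True.
All clauses satisfied.

cold = False; hot = True; fan = False; power = True; door = True; wind = True; safe = False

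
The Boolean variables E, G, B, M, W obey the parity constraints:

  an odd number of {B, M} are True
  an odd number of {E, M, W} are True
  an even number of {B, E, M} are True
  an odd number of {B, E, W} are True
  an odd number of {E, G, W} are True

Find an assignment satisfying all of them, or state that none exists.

Adding constraints 1, 2, 4 mod 2: every variable appears an even number of times on the left, so the left side is 0.
But the right sides sum to 1 (mod 2). 0 ≠ 1 — the system is inconsistent.

No satisfying assignment exists.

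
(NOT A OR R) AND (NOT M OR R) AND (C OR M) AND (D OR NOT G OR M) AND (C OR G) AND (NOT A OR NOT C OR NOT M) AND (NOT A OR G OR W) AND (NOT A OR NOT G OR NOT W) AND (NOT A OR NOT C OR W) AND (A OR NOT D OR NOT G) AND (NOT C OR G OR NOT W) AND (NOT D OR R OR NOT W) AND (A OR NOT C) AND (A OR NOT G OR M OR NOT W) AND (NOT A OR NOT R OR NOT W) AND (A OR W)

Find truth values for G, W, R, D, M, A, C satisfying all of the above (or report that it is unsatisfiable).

G = True, W = False, R = True, D = False, M = True, A = True, C = False

Set G = True.
Set W = False.
  then (A OR W) forces A = True.
  then (NOT A OR R) forces R = True.
  then (NOT A OR NOT C OR W) forces C = False.
  then (C OR M) forces M = True.
Set D = False.
All clauses satisfied.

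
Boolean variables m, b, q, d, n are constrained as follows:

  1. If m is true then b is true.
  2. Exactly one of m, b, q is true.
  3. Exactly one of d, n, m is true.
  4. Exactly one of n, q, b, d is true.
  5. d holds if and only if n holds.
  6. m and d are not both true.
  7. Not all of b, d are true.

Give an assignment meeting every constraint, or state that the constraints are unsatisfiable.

UNSATISFIABLE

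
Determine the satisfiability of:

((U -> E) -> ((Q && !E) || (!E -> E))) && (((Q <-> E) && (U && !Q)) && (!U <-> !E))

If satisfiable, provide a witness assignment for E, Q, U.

Unsatisfiable

Case Q = True: the conjunct !Q is False.
Case Q = False: the formula simplifies to ((U -> E) -> (!E -> E)) && ((!E && U) && (!U <-> !E)).
  E = True: the conjunct !E is False.
  E = False: simplifies to U && (U && !U).
    U = True: the conjunct !U is False.
    U = False: the conjunct U is False.
Both cases fail — unsatisfiable.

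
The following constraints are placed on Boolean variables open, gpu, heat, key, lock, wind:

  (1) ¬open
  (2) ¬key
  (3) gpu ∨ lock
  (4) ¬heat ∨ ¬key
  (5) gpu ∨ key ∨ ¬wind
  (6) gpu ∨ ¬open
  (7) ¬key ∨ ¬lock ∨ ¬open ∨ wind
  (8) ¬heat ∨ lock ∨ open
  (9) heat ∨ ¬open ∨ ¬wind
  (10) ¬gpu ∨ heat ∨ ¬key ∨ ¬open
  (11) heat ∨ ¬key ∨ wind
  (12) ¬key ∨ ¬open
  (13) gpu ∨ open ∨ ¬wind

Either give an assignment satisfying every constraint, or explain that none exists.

Unit clause (¬open) forces open = False.
Unit clause (¬key) forces key = False.
Set gpu = True.
Set heat = True.
  then (¬heat ∨ lock ∨ open) forces lock = True.
Set wind = True.
All clauses satisfied.

open=F; gpu=T; heat=T; key=F; lock=T; wind=T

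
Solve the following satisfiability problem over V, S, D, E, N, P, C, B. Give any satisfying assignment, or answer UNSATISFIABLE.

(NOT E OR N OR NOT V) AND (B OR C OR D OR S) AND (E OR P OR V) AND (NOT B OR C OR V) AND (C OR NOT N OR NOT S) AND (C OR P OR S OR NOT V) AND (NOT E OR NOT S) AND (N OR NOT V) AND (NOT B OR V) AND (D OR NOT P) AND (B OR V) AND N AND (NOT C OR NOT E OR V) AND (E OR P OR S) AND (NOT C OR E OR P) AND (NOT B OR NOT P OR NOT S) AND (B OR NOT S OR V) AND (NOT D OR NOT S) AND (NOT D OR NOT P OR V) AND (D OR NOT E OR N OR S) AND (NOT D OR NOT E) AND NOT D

Unit clause (N) forces N = True.
Unit clause (NOT D) forces D = False.
In (D OR NOT P) only NOT P is left, so P = False.
Try V = False:
  (E OR P OR V) forces E = True.
  (NOT E OR NOT S) forces S = False.
  (NOT B OR V) forces B = False.
  clause (B OR V) is falsified — backtrack.
So V = True.
Try S = True:
  (C OR NOT N OR NOT S) forces C = True.
  (NOT E OR NOT S) forces E = False.
  clause (NOT C OR E OR P) is falsified — backtrack.
So S = False.
  then (C OR P OR S OR NOT V) forces C = True.
  then (E OR P OR S) forces E = True.
Set B = False.
All clauses satisfied.

V: True, S: False, D: False, E: True, N: True, P: False, C: True, B: False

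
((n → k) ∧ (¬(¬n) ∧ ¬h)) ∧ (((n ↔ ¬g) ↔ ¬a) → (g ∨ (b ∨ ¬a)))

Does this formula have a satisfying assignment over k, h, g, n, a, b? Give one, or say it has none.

k = True, h = False, g = False, n = True, a = True, b = False

  (n → k) ∧ (¬(¬n) ∧ ¬h) = True
    n → k = True
    ¬(¬n) ∧ ¬h = True
      ¬(¬n) = True
        ¬n = False
      ¬h = True
  ((n ↔ ¬g) ↔ ¬a) → (g ∨ (b ∨ ¬a)) = True
    (n ↔ ¬g) ↔ ¬a = False
      n ↔ ¬g = True
        ¬g = True
      ¬a = False
    g ∨ (b ∨ ¬a) = False
      b ∨ ¬a = False
        ¬a = False
Both conjuncts True, so the formula holds.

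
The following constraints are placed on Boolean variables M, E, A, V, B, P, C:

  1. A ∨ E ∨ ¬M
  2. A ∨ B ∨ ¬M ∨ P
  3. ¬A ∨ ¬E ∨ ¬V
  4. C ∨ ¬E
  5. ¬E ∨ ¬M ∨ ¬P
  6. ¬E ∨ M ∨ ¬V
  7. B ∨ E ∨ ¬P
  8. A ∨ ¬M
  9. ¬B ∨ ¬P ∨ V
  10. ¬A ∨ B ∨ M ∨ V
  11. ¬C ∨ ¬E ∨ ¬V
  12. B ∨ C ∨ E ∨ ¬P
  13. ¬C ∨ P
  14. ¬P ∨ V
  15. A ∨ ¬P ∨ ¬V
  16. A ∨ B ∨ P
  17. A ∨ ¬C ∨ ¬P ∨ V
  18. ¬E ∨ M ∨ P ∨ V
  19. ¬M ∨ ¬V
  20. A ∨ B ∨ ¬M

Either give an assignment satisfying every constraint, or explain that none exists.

M: False, E: False, A: True, V: True, B: True, P: True, C: False

Set M = False.
Try E = True:
  (C ∨ ¬E) forces C = True.
  (¬E ∨ M ∨ ¬V) forces V = False.
  (¬C ∨ P) forces P = True.
  clause (¬P ∨ V) is falsified — backtrack.
So E = False.
Set A = True.
Set V = True.
Set B = True.
Set P = True.
Set C = False.
All clauses satisfied.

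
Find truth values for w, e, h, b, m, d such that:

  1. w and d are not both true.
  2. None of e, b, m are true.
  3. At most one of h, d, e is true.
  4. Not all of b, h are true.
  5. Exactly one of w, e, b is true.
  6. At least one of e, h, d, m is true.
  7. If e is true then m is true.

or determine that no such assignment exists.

w = True; e = False; h = True; b = False; m = False; d = False

  (1) w=T, d=F — not both ✓
  (2) {e, b, m}: 0 true — none ✓
  (3) {h, d, e}: 1 true — at most one ✓
  (4) {b, h}: 1/2 true — not all ✓
  (5) {w, e, b}: 1 true — exactly one ✓
  (6) {e, h, d, m}: 1 true — at least one ✓
  (7) e=F ⇒ m: vacuous ✓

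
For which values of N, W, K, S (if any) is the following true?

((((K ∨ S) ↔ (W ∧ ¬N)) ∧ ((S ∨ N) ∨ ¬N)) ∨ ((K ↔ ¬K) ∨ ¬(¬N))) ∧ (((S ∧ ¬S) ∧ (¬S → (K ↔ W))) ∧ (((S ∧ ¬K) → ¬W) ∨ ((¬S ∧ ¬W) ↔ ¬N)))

No satisfying assignment exists.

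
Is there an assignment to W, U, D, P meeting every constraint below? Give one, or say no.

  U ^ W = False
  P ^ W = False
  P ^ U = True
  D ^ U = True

Unsatisfiable — no assignment works.

Adding constraints 1, 2, 3 mod 2: every variable appears an even number of times on the left, so the left side is 0.
But the right sides sum to 1 (mod 2). 0 ≠ 1 — the system is inconsistent.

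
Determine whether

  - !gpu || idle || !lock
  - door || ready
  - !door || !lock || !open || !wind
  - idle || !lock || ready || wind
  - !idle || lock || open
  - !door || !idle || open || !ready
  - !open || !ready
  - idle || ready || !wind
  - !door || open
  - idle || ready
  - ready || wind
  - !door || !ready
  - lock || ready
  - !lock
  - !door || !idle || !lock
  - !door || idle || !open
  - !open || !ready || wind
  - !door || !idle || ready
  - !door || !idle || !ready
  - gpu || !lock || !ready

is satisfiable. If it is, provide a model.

Unit clause (!lock) forces lock = False.
In (lock || ready) only ready is left, so ready = True.
In (!open || !ready) only !open is left, so open = False.
In (!door || open) only !door is left, so door = False.
In (!idle || lock || open) only !idle is left, so idle = False.
Set wind = False.
Set gpu = False.
All clauses satisfied.

door: False, idle: False, ready: True, wind: False, lock: False, gpu: False, open: False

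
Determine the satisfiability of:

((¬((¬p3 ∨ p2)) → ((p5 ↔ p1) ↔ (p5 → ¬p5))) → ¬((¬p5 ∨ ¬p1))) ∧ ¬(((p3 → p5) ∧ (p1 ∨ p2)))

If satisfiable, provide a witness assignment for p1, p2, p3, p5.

p1=T, p2=F, p3=T, p5=F

  (¬((¬p3 ∨ p2)) → ((p5 ↔ p1) ↔ (p5 → ¬p5))) → ¬((¬p5 ∨ ¬p1)) = True
    ¬((¬p3 ∨ p2)) → ((p5 ↔ p1) ↔ (p5 → ¬p5)) = False
      ¬((¬p3 ∨ p2)) = True
        ¬p3 ∨ p2 = False
          ¬p3 = False
      (p5 ↔ p1) ↔ (p5 → ¬p5) = False
        p5 ↔ p1 = False
        p5 → ¬p5 = True
          ¬p5 = True
    ¬((¬p5 ∨ ¬p1)) = False
      ¬p5 ∨ ¬p1 = True
        ¬p5 = True
        ¬p1 = False
  ¬(((p3 → p5) ∧ (p1 ∨ p2))) = True
    (p3 → p5) ∧ (p1 ∨ p2) = False
      p3 → p5 = False
      p1 ∨ p2 = True
Both conjuncts True, so the formula holds.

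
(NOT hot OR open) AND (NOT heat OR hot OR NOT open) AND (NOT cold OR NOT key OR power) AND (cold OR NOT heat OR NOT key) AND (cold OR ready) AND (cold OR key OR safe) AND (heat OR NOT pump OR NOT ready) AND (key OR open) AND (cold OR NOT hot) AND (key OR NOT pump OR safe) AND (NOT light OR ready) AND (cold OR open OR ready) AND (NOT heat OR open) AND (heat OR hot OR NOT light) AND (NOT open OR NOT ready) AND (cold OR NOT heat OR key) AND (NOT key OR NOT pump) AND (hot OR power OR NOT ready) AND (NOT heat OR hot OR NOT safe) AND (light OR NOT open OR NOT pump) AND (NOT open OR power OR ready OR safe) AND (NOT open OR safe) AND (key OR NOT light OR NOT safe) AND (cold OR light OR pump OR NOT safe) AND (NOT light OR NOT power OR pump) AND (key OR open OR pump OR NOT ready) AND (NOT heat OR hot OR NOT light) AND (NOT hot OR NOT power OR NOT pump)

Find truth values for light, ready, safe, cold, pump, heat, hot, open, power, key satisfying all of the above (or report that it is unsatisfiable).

Set light = False.
Set ready = True.
  then (NOT open OR NOT ready) forces open = False.
  then (NOT hot OR open) forces hot = False.
  then (key OR open) forces key = True.
  then (NOT heat OR open) forces heat = False.
  then (NOT key OR NOT pump) forces pump = False.
  then (hot OR power OR NOT ready) forces power = True.
Set safe = False.
Set cold = True.
All clauses satisfied.

light: False, ready: True, safe: False, cold: True, pump: False, heat: False, hot: False, open: False, power: True, key: True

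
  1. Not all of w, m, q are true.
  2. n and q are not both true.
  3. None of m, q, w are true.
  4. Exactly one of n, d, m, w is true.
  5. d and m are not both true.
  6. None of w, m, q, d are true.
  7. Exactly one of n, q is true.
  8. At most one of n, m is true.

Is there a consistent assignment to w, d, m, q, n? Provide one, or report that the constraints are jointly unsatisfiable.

w = False; d = False; m = False; q = False; n = True

  (1) {w, m, q}: 0/3 true — not all ✓
  (2) n=T, q=F — not both ✓
  (3) {m, q, w}: 0 true — none ✓
  (4) {n, d, m, w}: 1 true — exactly one ✓
  (5) d=F, m=F — not both ✓
  (6) {w, m, q, d}: 0 true — none ✓
  (7) {n, q}: 1 true — exactly one ✓
  (8) {n, m}: 1 true — at most one ✓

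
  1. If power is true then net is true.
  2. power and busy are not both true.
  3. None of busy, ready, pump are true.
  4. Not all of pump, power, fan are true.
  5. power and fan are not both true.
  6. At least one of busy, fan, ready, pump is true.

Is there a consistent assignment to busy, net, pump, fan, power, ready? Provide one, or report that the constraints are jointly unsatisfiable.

busy: False, net: True, pump: False, fan: True, power: False, ready: False

  (1) power=F ⇒ net: vacuous ✓
  (2) power=F, busy=F — not both ✓
  (3) {busy, ready, pump}: 0 true — none ✓
  (4) {pump, power, fan}: 1/3 true — not all ✓
  (5) power=F, fan=T — not both ✓
  (6) {busy, fan, ready, pump}: 1 true — at least one ✓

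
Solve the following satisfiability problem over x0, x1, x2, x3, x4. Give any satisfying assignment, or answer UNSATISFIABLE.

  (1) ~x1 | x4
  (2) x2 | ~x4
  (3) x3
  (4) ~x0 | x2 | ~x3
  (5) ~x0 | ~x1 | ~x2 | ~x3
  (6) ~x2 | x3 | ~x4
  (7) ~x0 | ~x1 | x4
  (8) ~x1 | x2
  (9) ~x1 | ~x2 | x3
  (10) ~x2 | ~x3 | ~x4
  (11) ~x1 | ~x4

Unit clause (x3) forces x3 = True.
Set x0 = True.
  then (~x0 | x2 | ~x3) forces x2 = True.
  then (~x0 | ~x1 | ~x2 | ~x3) forces x1 = False.
  then (~x2 | ~x3 | ~x4) forces x4 = False.
All clauses satisfied.

x0: True, x1: False, x2: True, x3: True, x4: False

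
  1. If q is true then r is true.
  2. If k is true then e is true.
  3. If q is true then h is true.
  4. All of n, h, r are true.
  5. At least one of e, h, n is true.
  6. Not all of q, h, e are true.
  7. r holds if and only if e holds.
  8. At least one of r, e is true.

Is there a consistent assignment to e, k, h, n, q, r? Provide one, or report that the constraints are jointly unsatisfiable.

e=T, k=F, h=T, n=T, q=F, r=T

  (1) q=F ⇒ r: vacuous ✓
  (2) k=F ⇒ e: vacuous ✓
  (3) q=F ⇒ h: vacuous ✓
  (4) {n, h, r}: all 3 true ✓
  (5) {e, h, n}: 3 true — at least one ✓
  (6) {q, h, e}: 2/3 true — not all ✓
  (7) r=T, e=T — same ✓
  (8) {r, e}: 2 true — at least one ✓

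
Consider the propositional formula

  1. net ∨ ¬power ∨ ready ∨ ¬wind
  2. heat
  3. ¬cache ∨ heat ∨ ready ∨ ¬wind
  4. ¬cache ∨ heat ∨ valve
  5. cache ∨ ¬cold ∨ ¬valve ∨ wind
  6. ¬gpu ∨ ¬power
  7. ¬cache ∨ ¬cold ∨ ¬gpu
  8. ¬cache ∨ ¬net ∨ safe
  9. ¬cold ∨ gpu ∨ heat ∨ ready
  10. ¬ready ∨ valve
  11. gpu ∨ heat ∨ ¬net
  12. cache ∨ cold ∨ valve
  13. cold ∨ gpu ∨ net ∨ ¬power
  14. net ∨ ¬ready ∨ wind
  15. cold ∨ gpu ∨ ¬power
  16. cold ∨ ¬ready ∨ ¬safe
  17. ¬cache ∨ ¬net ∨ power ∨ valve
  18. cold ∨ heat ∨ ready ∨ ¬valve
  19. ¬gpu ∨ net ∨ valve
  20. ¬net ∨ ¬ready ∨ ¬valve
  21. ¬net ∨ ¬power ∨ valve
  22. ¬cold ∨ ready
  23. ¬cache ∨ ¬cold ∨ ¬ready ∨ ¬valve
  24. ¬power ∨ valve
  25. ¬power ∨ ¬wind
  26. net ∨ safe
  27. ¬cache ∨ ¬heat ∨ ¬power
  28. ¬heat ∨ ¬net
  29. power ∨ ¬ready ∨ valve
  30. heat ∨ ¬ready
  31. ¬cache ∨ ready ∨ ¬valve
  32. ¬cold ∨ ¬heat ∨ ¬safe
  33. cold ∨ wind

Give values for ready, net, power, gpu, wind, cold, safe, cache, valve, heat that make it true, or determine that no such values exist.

Unit clause (heat) forces heat = True.
In (¬heat ∨ ¬net) only ¬net is left, so net = False.
In (net ∨ safe) only safe is left, so safe = True.
In (¬cold ∨ ¬heat ∨ ¬safe) only ¬cold is left, so cold = False.
In (cold ∨ wind) only wind is left, so wind = True.
In (cold ∨ ¬ready ∨ ¬safe) only ¬ready is left, so ready = False.
In (¬power ∨ ¬wind) only ¬power is left, so power = False.
Set gpu = False.
Set cache = True.
  then (¬cache ∨ ready ∨ ¬valve) forces valve = False.
All clauses satisfied.

ready: False; net: False; power: False; gpu: False; wind: True; cold: False; safe: True; cache: True; valve: False; heat: True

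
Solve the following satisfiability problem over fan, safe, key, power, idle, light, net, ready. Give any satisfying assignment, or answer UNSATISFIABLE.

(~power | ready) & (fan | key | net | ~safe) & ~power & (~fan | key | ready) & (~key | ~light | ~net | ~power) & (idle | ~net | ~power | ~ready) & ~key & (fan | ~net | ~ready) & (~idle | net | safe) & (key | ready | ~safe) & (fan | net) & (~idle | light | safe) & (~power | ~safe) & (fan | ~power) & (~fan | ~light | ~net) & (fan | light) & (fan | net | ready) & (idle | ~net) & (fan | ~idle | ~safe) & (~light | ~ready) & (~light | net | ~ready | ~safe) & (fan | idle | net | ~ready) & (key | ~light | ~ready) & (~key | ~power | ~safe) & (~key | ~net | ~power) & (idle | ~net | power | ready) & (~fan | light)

fan = False, safe = False, key = False, power = False, idle = True, light = True, net = True, ready = False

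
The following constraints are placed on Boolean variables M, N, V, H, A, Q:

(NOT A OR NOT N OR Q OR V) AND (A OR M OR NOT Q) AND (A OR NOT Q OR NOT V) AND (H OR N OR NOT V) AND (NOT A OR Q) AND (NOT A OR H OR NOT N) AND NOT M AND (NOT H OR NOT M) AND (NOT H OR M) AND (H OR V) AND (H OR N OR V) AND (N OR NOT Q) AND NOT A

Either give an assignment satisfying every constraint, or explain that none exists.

M = False; N = True; V = True; H = False; A = False; Q = False

Unit clause (NOT M) forces M = False.
In (NOT H OR M) only NOT H is left, so H = False.
In (H OR V) only V is left, so V = True.
Unit clause (NOT A) forces A = False.
In (A OR M OR NOT Q) only NOT Q is left, so Q = False.
In (H OR N OR NOT V) only N is left, so N = True.
All clauses satisfied.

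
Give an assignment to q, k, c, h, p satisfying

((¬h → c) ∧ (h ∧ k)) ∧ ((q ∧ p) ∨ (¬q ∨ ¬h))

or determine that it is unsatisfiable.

q=F; k=T; c=F; h=T; p=T

  (¬h → c) ∧ (h ∧ k) = True
    ¬h → c = True
      ¬h = False
    h ∧ k = True
  (q ∧ p) ∨ (¬q ∨ ¬h) = True
    q ∧ p = False
    ¬q ∨ ¬h = True
      ¬q = True
      ¬h = False
Both conjuncts True, so the formula holds.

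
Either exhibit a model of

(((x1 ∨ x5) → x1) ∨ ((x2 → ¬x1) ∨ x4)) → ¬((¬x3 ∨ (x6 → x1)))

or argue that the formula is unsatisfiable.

x1=F, x2=T, x3=T, x4=T, x5=F, x6=T

  (((x1 ∨ x5) → x1) ∨ ((x2 → ¬x1) ∨ x4)) → ¬((¬x3 ∨ (x6 → x1))) = True
    ((x1 ∨ x5) → x1) ∨ ((x2 → ¬x1) ∨ x4) = True
      (x1 ∨ x5) → x1 = True
        x1 ∨ x5 = False
      (x2 → ¬x1) ∨ x4 = True
        x2 → ¬x1 = True
          ¬x1 = True
    ¬((¬x3 ∨ (x6 → x1))) = True
      ¬x3 ∨ (x6 → x1) = False
        ¬x3 = False
        x6 → x1 = False
The formula evaluates to True.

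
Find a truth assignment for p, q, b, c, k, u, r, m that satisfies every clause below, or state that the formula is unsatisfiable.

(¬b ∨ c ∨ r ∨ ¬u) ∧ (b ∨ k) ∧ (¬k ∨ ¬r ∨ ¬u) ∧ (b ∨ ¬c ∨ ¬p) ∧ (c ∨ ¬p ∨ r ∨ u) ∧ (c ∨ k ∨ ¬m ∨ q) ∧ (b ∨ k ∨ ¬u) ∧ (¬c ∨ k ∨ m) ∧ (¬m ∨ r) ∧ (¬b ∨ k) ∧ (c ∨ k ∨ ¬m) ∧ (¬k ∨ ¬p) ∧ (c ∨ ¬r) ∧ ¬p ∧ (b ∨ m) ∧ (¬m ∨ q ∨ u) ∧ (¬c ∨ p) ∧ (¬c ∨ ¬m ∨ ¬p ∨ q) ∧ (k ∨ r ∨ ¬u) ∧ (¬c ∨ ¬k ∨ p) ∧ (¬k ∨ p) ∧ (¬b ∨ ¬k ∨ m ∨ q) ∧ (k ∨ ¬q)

Unsatisfiable — no assignment works.

Case k = True:
  (¬k ∨ ¬p) forces p = False.
  Clause (¬k ∨ p) is falsified — contradiction.
Case k = False:
  (b ∨ k) forces b = True.
  Clause (¬b ∨ k) is falsified — contradiction.
Both cases fail, so the formula is unsatisfiable.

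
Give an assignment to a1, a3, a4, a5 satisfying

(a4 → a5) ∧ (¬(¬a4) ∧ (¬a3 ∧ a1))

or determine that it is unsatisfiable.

a1 = True, a3 = False, a4 = True, a5 = True

  a4 → a5 = True
  ¬(¬a4) ∧ (¬a3 ∧ a1) = True
    ¬(¬a4) = True
      ¬a4 = False
    ¬a3 ∧ a1 = True
      ¬a3 = True
Both conjuncts True, so the formula holds.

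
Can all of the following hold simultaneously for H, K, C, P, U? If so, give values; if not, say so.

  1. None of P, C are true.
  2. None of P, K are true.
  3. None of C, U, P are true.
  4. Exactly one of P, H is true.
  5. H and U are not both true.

H: True, K: False, C: False, P: False, U: False

  (1) {P, C}: 0 true — none ✓
  (2) {P, K}: 0 true — none ✓
  (3) {C, U, P}: 0 true — none ✓
  (4) {P, H}: 1 true — exactly one ✓
  (5) H=T, U=F — not both ✓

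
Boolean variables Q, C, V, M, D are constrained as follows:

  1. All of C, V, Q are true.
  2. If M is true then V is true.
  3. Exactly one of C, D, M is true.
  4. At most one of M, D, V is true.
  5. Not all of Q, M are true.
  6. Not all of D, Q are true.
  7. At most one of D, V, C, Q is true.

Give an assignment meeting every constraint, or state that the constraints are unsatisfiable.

Unsatisfiable — no assignment works.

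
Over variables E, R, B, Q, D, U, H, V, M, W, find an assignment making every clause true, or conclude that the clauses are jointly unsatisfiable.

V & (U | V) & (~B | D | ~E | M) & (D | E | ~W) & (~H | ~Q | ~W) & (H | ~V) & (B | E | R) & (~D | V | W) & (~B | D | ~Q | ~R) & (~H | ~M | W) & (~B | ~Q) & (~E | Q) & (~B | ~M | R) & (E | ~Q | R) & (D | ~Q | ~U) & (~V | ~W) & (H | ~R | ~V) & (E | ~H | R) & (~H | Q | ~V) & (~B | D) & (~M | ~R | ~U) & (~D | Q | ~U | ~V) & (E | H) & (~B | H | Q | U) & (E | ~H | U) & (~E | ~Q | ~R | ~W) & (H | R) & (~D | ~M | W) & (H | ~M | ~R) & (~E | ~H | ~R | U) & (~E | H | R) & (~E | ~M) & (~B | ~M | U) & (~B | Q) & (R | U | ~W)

Unit clause (V) forces V = True.
In (H | ~V) only H is left, so H = True.
In (~V | ~W) only ~W is left, so W = False.
In (~H | Q | ~V) only Q is left, so Q = True.
In (~H | ~M | W) only ~M is left, so M = False.
In (~B | ~Q) only ~B is left, so B = False.
Set E = False.
  then (B | E | R) forces R = True.
  then (E | ~H | U) forces U = True.
  then (D | ~Q | ~U) forces D = True.
All clauses satisfied.

E = False; R = True; B = False; Q = True; D = True; U = True; H = True; V = True; M = False; W = False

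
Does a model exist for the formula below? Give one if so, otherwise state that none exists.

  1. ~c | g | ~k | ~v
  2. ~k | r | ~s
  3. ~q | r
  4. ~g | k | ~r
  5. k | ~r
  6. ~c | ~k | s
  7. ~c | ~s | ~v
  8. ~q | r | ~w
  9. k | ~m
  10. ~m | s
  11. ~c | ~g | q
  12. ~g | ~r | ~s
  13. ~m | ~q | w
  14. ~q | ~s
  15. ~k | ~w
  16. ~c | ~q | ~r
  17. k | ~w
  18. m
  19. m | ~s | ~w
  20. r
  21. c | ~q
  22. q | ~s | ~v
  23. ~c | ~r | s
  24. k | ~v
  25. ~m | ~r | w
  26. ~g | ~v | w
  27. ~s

Case s = True:
  Clause (~s) is falsified — contradiction.
Case s = False:
  (~m | s) forces m = False.
  Clause (m) is falsified — contradiction.
Both cases fail, so the formula is unsatisfiable.

Unsatisfiable — no assignment works.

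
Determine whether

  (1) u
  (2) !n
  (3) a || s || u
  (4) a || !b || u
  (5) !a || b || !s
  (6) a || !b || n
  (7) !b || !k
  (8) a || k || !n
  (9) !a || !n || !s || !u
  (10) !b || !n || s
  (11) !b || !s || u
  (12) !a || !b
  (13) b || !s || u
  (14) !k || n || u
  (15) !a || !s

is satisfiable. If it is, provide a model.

k = True; a = False; u = True; b = False; n = False; s = True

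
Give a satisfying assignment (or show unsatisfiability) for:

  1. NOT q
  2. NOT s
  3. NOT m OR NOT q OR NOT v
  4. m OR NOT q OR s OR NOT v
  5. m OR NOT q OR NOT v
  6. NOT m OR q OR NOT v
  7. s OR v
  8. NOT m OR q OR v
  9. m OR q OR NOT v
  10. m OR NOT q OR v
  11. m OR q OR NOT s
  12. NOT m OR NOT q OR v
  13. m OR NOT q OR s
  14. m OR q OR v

Unsatisfiable — no assignment works.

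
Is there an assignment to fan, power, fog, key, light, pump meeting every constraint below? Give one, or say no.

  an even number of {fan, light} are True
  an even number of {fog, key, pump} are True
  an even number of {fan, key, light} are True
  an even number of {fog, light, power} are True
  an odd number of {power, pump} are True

fan = True, power = False, fog = True, key = False, light = True, pump = True

{fan, light}: 2 true → even ✓
{fog, key, pump}: 2 true → even ✓
{fan, key, light}: 2 true → even ✓
{fog, light, power}: 2 true → even ✓
{power, pump}: 1 true → odd ✓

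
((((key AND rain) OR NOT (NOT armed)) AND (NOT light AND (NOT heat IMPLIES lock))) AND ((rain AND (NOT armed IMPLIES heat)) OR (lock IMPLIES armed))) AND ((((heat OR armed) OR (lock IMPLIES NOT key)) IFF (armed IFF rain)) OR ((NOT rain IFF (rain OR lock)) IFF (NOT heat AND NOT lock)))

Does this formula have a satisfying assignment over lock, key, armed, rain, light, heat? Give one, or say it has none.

lock = False, key = False, armed = True, rain = True, light = False, heat = True

  (((key AND rain) OR NOT (NOT armed)) AND (NOT light AND (NOT heat IMPLIES lock))) AND ((rain AND (NOT armed IMPLIES heat)) OR (lock IMPLIES armed)) = True
    ((key AND rain) OR NOT (NOT armed)) AND (NOT light AND (NOT heat IMPLIES lock)) = True
      (key AND rain) OR NOT (NOT armed) = True
        key AND rain = False
        NOT (NOT armed) = True
          NOT armed = False
      NOT light AND (NOT heat IMPLIES lock) = True
        NOT light = True
        NOT heat IMPLIES lock = True
          NOT heat = False
    (rain AND (NOT armed IMPLIES heat)) OR (lock IMPLIES armed) = True
      rain AND (NOT armed IMPLIES heat) = True
        NOT armed IMPLIES heat = True
          NOT armed = False
      lock IMPLIES armed = True
  (((heat OR armed) OR (lock IMPLIES NOT key)) IFF (armed IFF rain)) OR ((NOT rain IFF (rain OR lock)) IFF (NOT heat AND NOT lock)) = True
    ((heat OR armed) OR (lock IMPLIES NOT key)) IFF (armed IFF rain) = True
      (heat OR armed) OR (lock IMPLIES NOT key) = True
        heat OR armed = True
        lock IMPLIES NOT key = True
          NOT key = True
      armed IFF rain = True
    (NOT rain IFF (rain OR lock)) IFF (NOT heat AND NOT lock) = True
      NOT rain IFF (rain OR lock) = False
        NOT rain = False
        rain OR lock = True
      NOT heat AND NOT lock = False
        NOT heat = False
        NOT lock = True
Both conjuncts True, so the formula holds.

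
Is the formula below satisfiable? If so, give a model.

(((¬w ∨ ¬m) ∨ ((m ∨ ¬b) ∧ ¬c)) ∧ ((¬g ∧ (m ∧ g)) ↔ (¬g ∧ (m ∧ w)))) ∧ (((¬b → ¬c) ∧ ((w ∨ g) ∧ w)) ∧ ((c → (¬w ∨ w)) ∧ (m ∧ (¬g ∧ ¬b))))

Case w = True: the formula simplifies to ((¬m ∨ ((m ∨ ¬b) ∧ ¬c)) ∧ ((¬g ∧ (m ∧ g)) ↔ (¬g ∧ m))) ∧ ((¬b → ¬c) ∧ (m ∧ (¬g ∧ ¬b))).
  m = True: simplifies to (¬c ∧ ((¬g ∧ g) ↔ ¬g)) ∧ ((¬b → ¬c) ∧ (¬g ∧ ¬b)).
    g = True: the conjunct ¬g is False.
    g = False: the conjunct (¬g ∧ g) ↔ ¬g becomes (True ∧ False) ↔ ¬False = False.
  m = False: the conjunct m is False.
Case w = False: the conjunct w is False.
Both cases fail — unsatisfiable.

No satisfying assignment exists.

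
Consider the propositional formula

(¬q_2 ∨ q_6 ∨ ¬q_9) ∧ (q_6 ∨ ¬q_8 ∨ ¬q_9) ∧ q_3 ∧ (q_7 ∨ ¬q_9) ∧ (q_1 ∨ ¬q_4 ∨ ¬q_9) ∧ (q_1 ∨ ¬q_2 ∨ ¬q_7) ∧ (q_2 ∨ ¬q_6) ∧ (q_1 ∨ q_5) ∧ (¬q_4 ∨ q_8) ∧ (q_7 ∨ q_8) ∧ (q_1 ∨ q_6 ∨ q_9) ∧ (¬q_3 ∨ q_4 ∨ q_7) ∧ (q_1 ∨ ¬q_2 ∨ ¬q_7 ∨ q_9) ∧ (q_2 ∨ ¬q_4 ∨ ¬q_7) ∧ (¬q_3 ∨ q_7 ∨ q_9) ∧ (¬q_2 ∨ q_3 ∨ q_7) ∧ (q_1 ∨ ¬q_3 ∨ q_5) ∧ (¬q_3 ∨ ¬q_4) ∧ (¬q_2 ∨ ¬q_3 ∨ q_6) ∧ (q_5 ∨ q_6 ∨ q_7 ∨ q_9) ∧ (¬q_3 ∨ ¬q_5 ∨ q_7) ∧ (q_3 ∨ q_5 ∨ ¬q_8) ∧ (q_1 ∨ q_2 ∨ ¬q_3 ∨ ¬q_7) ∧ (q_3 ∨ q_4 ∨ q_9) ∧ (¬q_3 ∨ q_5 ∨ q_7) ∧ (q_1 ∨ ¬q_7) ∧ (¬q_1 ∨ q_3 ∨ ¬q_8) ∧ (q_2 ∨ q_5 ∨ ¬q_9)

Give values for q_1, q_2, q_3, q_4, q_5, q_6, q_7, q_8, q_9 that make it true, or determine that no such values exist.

q_1: True, q_2: True, q_3: True, q_4: False, q_5: False, q_6: True, q_7: True, q_8: False, q_9: False

Unit clause (q_3) forces q_3 = True.
In (¬q_3 ∨ ¬q_4) only ¬q_4 is left, so q_4 = False.
In (¬q_3 ∨ q_4 ∨ q_7) only q_7 is left, so q_7 = True.
In (q_1 ∨ ¬q_7) only q_1 is left, so q_1 = True.
Set q_2 = True.
  then (¬q_2 ∨ ¬q_3 ∨ q_6) forces q_6 = True.
Set q_5 = False.
Set q_8 = False.
Set q_9 = False.
All clauses satisfied.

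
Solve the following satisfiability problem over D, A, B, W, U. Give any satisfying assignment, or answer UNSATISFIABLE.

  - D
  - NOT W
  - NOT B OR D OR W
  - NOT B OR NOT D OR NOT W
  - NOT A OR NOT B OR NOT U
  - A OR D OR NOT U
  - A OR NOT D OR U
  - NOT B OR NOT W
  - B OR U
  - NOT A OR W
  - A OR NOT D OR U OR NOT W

D = True, A = False, B = True, W = False, U = True

Unit clause (D) forces D = True.
Unit clause (NOT W) forces W = False.
In (NOT A OR W) only NOT A is left, so A = False.
In (A OR NOT D OR U) only U is left, so U = True.
Set B = True.
All clauses satisfied.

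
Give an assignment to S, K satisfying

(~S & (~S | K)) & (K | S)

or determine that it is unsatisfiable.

S: False, K: True

  ~S & (~S | K) = True
    ~S = True
    ~S | K = True
      ~S = True
  K | S = True
Both conjuncts True, so the formula holds.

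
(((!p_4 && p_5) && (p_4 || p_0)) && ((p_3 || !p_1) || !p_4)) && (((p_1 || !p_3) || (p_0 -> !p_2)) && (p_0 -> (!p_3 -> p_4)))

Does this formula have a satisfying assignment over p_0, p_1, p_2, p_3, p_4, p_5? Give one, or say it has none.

p_0: True; p_1: False; p_2: False; p_3: True; p_4: False; p_5: True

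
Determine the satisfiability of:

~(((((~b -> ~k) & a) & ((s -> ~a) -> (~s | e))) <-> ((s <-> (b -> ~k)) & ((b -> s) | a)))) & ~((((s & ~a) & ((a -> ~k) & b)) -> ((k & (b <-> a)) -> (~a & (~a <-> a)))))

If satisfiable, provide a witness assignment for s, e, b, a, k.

Unsatisfiable

The conjunct ~((((s & ~a) & ((a -> ~k) & b)) -> ((k & (b <-> a)) -> (~a & (~a <-> a))))) is unsatisfiable on its own:
  a = True: this becomes ~((False -> ~((k & b)))) = False.
  a = False: simplifies to ~(((s & b) -> ~((k & ~b)))).
    b = True: this becomes ~((s -> True)) = False.
    b = False: this becomes ~((False -> ~k)) = False.
So the whole conjunction is unsatisfiable.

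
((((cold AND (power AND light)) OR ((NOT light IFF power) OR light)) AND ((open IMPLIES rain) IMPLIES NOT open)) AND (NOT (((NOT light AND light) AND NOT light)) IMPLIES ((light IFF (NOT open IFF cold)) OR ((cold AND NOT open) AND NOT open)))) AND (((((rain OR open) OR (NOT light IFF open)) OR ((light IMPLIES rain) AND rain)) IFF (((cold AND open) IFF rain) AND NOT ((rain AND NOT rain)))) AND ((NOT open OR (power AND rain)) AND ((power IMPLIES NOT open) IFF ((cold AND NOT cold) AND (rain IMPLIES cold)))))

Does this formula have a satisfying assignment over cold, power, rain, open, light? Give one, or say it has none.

No satisfying assignment exists.

Case open = True: the formula simplifies to ((((cold AND (power AND light)) OR ((NOT light IFF power) OR light)) AND NOT rain) AND (NOT (((NOT light AND light) AND NOT light)) IMPLIES (light IFF NOT cold))) AND (((cold IFF rain) AND NOT ((rain AND NOT rain))) AND ((power AND rain) AND (NOT power IFF ((cold AND NOT cold) AND (rain IMPLIES cold))))).
  rain = True: the conjunct NOT rain is False.
  rain = False: the conjunct rain is False.
Case open = False: the formula simplifies to (((cold AND (power AND light)) OR ((NOT light IFF power) OR light)) AND (NOT (((NOT light AND light) AND NOT light)) IMPLIES ((light IFF cold) OR cold))) AND ((((rain OR light) OR ((light IMPLIES rain) AND rain)) IFF (NOT rain AND NOT ((rain AND NOT rain)))) AND ((cold AND NOT cold) AND (rain IMPLIES cold))).
  cold = True: the conjunct NOT cold is False.
  cold = False: the conjunct cold is False.
Both cases fail — unsatisfiable.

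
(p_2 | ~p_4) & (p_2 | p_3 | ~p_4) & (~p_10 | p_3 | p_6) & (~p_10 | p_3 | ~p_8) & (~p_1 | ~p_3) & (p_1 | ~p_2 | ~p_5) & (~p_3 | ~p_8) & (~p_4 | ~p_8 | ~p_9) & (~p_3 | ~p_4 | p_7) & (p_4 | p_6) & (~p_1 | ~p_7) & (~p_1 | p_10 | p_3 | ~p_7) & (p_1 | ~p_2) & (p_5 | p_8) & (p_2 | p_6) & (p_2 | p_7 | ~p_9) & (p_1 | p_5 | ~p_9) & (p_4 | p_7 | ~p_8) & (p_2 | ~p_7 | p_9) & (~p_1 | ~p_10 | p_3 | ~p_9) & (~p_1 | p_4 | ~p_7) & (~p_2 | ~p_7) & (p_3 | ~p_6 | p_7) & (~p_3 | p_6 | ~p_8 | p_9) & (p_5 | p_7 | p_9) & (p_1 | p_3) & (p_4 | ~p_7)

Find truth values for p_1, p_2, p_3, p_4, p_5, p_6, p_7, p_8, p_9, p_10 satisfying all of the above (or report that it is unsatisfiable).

Set p_1 = False.
  then (p_1 | ~p_2) forces p_2 = False.
  then (p_2 | p_6) forces p_6 = True.
  then (p_1 | p_3) forces p_3 = True.
  then (p_2 | ~p_4) forces p_4 = False.
  then (~p_3 | ~p_8) forces p_8 = False.
  then (p_5 | p_8) forces p_5 = True.
  then (p_4 | ~p_7) forces p_7 = False.
  then (p_2 | p_7 | ~p_9) forces p_9 = False.
Set p_10 = True.
All clauses satisfied.

p_1 = False, p_2 = False, p_3 = True, p_4 = False, p_5 = True, p_6 = True, p_7 = False, p_8 = False, p_9 = False, p_10 = True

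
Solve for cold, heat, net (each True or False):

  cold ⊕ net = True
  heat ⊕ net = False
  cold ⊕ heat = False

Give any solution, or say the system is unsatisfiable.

Unsatisfiable — no assignment works.

Adding constraints 1, 2, 3 mod 2: every variable appears an even number of times on the left, so the left side is 0.
But the right sides sum to 1 (mod 2). 0 ≠ 1 — the system is inconsistent.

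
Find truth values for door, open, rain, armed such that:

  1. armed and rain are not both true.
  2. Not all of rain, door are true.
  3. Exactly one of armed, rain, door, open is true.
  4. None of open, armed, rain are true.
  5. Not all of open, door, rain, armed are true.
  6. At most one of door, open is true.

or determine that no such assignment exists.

door = True, open = False, rain = False, armed = False

  (1) armed=F, rain=F — not both ✓
  (2) {rain, door}: 1/2 true — not all ✓
  (3) {armed, rain, door, open}: 1 true — exactly one ✓
  (4) {open, armed, rain}: 0 true — none ✓
  (5) {open, door, rain, armed}: 1/4 true — not all ✓
  (6) {door, open}: 1 true — at most one ✓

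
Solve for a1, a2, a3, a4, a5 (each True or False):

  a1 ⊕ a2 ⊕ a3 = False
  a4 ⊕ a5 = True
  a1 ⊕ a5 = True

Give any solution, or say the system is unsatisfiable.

a1 = False; a2 = True; a3 = True; a4 = False; a5 = True

a1 ⊕ a2 ⊕ a3 = F ⊕ T ⊕ T = False ✓
a4 ⊕ a5 = F ⊕ T = True ✓
a1 ⊕ a5 = F ⊕ T = True ✓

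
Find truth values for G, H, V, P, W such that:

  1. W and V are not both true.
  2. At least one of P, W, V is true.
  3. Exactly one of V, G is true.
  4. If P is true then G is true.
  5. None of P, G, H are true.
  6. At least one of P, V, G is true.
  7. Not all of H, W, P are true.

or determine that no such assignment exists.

G = False, H = False, V = True, P = False, W = False

  (1) W=F, V=T — not both ✓
  (2) {P, W, V}: 1 true — at least one ✓
  (3) {V, G}: 1 true — exactly one ✓
  (4) P=F ⇒ G: vacuous ✓
  (5) {P, G, H}: 0 true — none ✓
  (6) {P, V, G}: 1 true — at least one ✓
  (7) {H, W, P}: 0/3 true — not all ✓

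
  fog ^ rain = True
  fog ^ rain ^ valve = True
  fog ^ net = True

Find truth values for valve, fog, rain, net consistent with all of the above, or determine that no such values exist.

valve: False; fog: False; rain: True; net: True

fog ^ rain = F ^ T = True ✓
fog ^ rain ^ valve = F ^ T ^ F = True ✓
fog ^ net = F ^ T = True ✓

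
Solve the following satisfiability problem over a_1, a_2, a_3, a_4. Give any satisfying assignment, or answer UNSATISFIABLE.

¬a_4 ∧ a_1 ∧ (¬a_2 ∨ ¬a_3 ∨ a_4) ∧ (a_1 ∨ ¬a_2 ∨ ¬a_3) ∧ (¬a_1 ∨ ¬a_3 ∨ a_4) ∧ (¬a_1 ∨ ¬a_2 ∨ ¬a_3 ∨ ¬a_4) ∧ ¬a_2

a_1 = True, a_2 = False, a_3 = False, a_4 = False

Unit clause (¬a_4) forces a_4 = False.
Unit clause (a_1) forces a_1 = True.
In (¬a_1 ∨ ¬a_3 ∨ a_4) only ¬a_3 is left, so a_3 = False.
Unit clause (¬a_2) forces a_2 = False.
Check each clause:
  (¬a_4): ¬a_4 holds.
  (a_1): a_1 holds.
  (¬a_2 ∨ ¬a_3 ∨ a_4): ¬a_2 holds.
  (a_1 ∨ ¬a_2 ∨ ¬a_3): a_1 holds.
  (¬a_1 ∨ ¬a_3 ∨ a_4): ¬a_3 holds.
  (¬a_1 ∨ ¬a_2 ∨ ¬a_3 ∨ ¬a_4): ¬a_2 holds.
  (¬a_2): ¬a_2 holds.
All clauses satisfied.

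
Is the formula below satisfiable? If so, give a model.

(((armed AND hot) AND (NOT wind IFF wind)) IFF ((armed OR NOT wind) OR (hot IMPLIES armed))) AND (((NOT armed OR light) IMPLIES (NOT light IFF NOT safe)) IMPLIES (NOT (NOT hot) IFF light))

armed: False, safe: True, hot: True, light: False, wind: True

  ((armed AND hot) AND (NOT wind IFF wind)) IFF ((armed OR NOT wind) OR (hot IMPLIES armed)) = True
    (armed AND hot) AND (NOT wind IFF wind) = False
      armed AND hot = False
      NOT wind IFF wind = False
        NOT wind = False
    (armed OR NOT wind) OR (hot IMPLIES armed) = False
      armed OR NOT wind = False
        NOT wind = False
      hot IMPLIES armed = False
  ((NOT armed OR light) IMPLIES (NOT light IFF NOT safe)) IMPLIES (NOT (NOT hot) IFF light) = True
    (NOT armed OR light) IMPLIES (NOT light IFF NOT safe) = False
      NOT armed OR light = True
        NOT armed = True
      NOT light IFF NOT safe = False
        NOT light = True
        NOT safe = False
    NOT (NOT hot) IFF light = False
      NOT (NOT hot) = True
        NOT hot = False
Both conjuncts True, so the formula holds.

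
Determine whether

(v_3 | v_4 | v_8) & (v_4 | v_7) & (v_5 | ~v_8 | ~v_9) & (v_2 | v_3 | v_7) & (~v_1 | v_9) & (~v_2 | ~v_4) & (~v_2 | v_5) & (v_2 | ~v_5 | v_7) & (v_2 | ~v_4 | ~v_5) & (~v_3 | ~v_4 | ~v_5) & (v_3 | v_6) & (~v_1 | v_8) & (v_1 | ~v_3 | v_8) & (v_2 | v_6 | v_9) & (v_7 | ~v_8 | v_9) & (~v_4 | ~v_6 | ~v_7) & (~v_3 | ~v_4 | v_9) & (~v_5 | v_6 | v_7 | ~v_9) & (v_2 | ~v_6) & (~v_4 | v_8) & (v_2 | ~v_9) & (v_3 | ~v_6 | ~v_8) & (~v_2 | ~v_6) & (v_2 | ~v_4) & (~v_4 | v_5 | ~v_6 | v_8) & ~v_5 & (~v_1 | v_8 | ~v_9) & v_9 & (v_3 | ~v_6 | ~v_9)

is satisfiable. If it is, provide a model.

The formula is unsatisfiable.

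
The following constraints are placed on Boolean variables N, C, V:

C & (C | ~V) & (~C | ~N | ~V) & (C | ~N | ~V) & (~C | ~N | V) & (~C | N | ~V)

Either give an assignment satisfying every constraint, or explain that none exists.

Unit clause (C) forces C = True.
Try N = True:
  (~C | ~N | ~V) forces V = False.
  clause (~C | ~N | V) is falsified — backtrack.
So N = False.
  then (~C | N | ~V) forces V = False.
Check each clause:
  (C): C holds.
  (C | ~V): C holds.
  (~C | ~N | ~V): ~N holds.
  (C | ~N | ~V): C holds.
  (~C | ~N | V): ~N holds.
  (~C | N | ~V): ~V holds.
All clauses satisfied.

N=F, C=T, V=F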